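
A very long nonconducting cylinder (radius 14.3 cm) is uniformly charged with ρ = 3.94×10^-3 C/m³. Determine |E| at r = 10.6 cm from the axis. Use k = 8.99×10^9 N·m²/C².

Coaxial Gaussian cylinder, radius r = 10.6 cm, length L (r < R).
Enclosed charge per unit length: λ_enc = ρ·πr² = (3.94×10^-3)π(0.106)² = 1.391×10^-4 C/m.
By Gauss's law (flux through the curved wall only), E·2πrL = λ_enc L/ε₀.
E = 2k|λ_enc|/r = 2(8.99×10^9)(1.391e-4)/(0.106) = 2.36×10^7 N/C.

E ≈ 2.36×10^7 V/m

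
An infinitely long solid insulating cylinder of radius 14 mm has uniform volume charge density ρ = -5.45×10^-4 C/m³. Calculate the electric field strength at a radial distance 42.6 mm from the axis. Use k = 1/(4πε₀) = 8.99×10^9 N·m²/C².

By cylindrical symmetry E is radial; use a coaxial Gaussian cylinder of radius 42.6 mm and length L (r > 14 mm, full cross-section enclosed).
λ_enc = ρ·πR² = (-5.45×10^-4)π(0.014)² = -3.356×10^-7 C/m.
Gauss's law: E·2πrL = λ_enc L/ε₀.
E = 2k|λ_enc|/r = 2(8.99×10^9)(3.356×10^-7)/(0.0426) = 1.42×10^5 N/C.

|E| = 1.42e5 N/C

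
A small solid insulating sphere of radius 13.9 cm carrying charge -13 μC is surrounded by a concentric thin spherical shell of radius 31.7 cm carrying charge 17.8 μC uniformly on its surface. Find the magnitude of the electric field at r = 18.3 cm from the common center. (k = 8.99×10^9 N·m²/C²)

Use a concentric Gaussian sphere at r = 18.3 cm (between the bodies, 13.9 cm < r < 31.7 cm).
Only the inner charge is enclosed; the outer shell contributes nothing inside itself. Q_enc = -13 μC = -1.30e-5 C.
Since E is radial and uniform over the Gaussian sphere, Φ = E·4πr² = Q_enc/ε₀.
E = k|Q_enc|/r² = (8.99×10^9)(1.30e-5)/(0.183)² = 3.49×10^6 N/C.

|E| = 3.49e6 N/C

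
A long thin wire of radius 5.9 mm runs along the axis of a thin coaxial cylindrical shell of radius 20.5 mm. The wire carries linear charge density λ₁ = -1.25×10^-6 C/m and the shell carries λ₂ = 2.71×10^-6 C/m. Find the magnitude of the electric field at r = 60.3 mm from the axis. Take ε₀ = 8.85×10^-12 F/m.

By cylindrical symmetry E is radial; use a coaxial Gaussian cylinder of radius 60.3 mm and length L (r > 20.5 mm, enclosing both).
λ_enc = λ₁ + λ₂ = (-1.25×10^-6) + (2.71×10^-6) = 1.46×10^-6 C/m.
Gauss's law: E·2πrL = λ_enc L/ε₀.
E = |λ_enc|/(2πε₀r) = (1.46×10^-6)/(2π·8.85×10^-12·0.0603) = 4.35×10^5 N/C.

4.35×10^5 V/m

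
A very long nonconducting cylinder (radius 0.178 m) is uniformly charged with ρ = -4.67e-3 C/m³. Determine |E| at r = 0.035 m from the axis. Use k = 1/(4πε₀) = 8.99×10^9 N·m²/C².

Take a coaxial cylindrical Gaussian surface of radius r = 0.035 m and length L (r < R).
Charge inside radius r per length L is ρ·πr²·L, so λ_enc = ρπr² = -1.797×10^-5 C/m.
Applying ∮E·dA = Q_enc/ε₀ with the end caps contributing no flux:
E = 2k|λ_enc|/r = 2(8.99×10^9)(1.797×10^-5)/(0.035) = 9.23×10^6 N/C.

9.23×10^6 V/m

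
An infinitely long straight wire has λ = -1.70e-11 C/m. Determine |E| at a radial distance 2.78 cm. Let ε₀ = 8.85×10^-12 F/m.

By cylindrical symmetry E is radial; use a coaxial Gaussian cylinder of radius 2.78 cm and length L.
Q_enc = λL, so λ_enc = -1.70e-11 C/m.
By Gauss's law (flux through the curved wall only), E·2πrL = λ_enc L/ε₀.
E = |λ_enc|/(2πε₀r) = (1.70×10^-11)/(2π·8.85×10^-12·0.0278) = 11 N/C.

|E| = 11 N/C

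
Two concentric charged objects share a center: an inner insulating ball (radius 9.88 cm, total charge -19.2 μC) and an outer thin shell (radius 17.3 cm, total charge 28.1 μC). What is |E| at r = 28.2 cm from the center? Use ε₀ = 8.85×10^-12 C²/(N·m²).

By spherical symmetry E is radial; choose a Gaussian sphere of radius r = 28.2 cm (r > 17.3 cm, enclosing both).
Q_enc = (-19.2 μC) + (28.1 μC) = 8.90×10^-6 C.
Since E is radial and uniform over the Gaussian sphere, Φ = E·4πr² = Q_enc/ε₀.
E = |Q_enc|/(4πε₀r²) = (8.90×10^-6)/(4π·8.85×10^-12·(0.282)²) = 1.01×10^6 N/C.

1.01×10^6 N/C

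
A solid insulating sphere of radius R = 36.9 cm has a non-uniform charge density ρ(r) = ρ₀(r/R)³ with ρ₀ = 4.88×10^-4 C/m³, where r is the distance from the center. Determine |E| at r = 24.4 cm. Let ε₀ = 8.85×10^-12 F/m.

Take a concentric spherical Gaussian surface of radius r = 24.4 cm (r < R).
Integrate the density: Q_enc = 4π ∫₀^r ρ₀(r'/R)^3 r'² dr' = 4πρ₀ r^6/(6·R³) = 4.293×10^-6 C.
By Gauss's law, ∮E·dA = E·4πr² = Q_enc/ε₀.
E = |Q_enc|/(4πε₀r²) = (4.293×10^-6)/(4π·8.85×10^-12·(0.244)²) = 6.48×10^5 N/C.

6.48×10^5 V/m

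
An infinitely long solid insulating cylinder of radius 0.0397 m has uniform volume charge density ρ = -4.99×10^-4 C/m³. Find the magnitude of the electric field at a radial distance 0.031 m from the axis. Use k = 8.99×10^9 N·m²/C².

|E| ≈ 8.74×10^5 V/m

Take a coaxial cylindrical Gaussian surface of radius r = 0.031 m and length L (r < R).
Charge inside radius r per length L is ρ·πr²·L, so λ_enc = ρπr² = -1.507e-6 C/m.
By Gauss's law (flux through the curved wall only), E·2πrL = λ_enc L/ε₀.
E = 2k|λ_enc|/r = 2(8.99×10^9)(1.507×10^-6)/(0.031) = 8.74×10^5 N/C.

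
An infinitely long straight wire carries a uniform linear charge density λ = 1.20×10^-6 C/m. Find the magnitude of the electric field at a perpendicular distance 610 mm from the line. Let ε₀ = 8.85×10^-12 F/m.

By cylindrical symmetry E is radial; use a coaxial Gaussian cylinder of radius 610 mm and length L.
Q_enc = λL, so λ_enc = 1.20×10^-6 C/m.
Gauss's law: E·2πrL = λ_enc L/ε₀.
E = |λ_enc|/(2πε₀r) = (1.20e-6)/(2π·8.85×10^-12·0.61) = 3.54×10^4 N/C.

E ≈ 3.54×10^4 V/m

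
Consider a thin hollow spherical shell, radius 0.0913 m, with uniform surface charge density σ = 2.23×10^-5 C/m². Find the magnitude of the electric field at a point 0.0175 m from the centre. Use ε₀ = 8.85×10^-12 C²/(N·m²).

|E| = 0 N/C

Use a concentric Gaussian sphere at r = 0.0175 m (inside the shell, r < 0.0913 m).
No charge lies within this surface, so Q_enc = 0 and Gauss's law gives E·4πr² = 0 ⇒ E = 0.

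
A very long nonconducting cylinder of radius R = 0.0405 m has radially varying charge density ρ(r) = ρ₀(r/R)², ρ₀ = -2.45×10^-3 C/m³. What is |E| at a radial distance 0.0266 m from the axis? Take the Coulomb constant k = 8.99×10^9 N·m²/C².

Coaxial Gaussian cylinder, radius r = 0.0266 m, length L (r < R).
λ_enc = ∫₀^r ρ(r')·2πr' dr' = (2πρ₀/R²)·r^4/4 = -1.175×10^-6 C/m.
By Gauss's law (flux through the curved wall only), E·2πrL = λ_enc L/ε₀.
E = 2k|λ_enc|/r = 2(8.99×10^9)(1.175×10^-6)/(0.0266) = 7.94×10^5 N/C.

E ≈ 7.94×10^5 V/m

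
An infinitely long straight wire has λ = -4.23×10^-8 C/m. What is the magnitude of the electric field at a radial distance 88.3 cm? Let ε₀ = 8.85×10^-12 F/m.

Coaxial Gaussian cylinder, radius r = 88.3 cm, length L.
Q_enc = λL, so λ_enc = -4.23×10^-8 C/m.
By Gauss's law (flux through the curved wall only), E·2πrL = λ_enc L/ε₀.
E = |λ_enc|/(2πε₀r) = (4.23e-8)/(2π·8.85×10^-12·0.883) = 862 N/C.

E = 862 V/m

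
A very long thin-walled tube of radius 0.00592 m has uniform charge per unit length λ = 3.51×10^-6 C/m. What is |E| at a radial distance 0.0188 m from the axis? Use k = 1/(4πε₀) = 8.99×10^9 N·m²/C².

3.36e6 N/C

Coaxial Gaussian cylinder, radius r = 0.0188 m, length L (r > 0.00592 m).
The full line charge is enclosed: λ_enc = 3.51×10^-6 C/m.
By Gauss's law (flux through the curved wall only), E·2πrL = λ_enc L/ε₀.
E = 2k|λ_enc|/r = 2(8.99×10^9)(3.51×10^-6)/(0.0188) = 3.36×10^6 N/C.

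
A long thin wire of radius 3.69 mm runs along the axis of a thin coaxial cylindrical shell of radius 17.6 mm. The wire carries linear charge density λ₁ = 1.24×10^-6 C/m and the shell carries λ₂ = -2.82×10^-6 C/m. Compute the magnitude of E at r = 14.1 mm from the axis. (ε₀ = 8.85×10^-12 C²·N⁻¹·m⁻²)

|E| ≈ 1.58×10^6 N/C

Take a coaxial cylindrical Gaussian surface of radius r = 14.1 mm and length L (between the conductors, 3.69 mm < r < 17.6 mm).
The shell at 17.6 mm lies outside the Gaussian surface, so λ_enc = λ₁ = 1.24×10^-6 C/m.
Applying ∮E·dA = Q_enc/ε₀ with the end caps contributing no flux:
E = |λ_enc|/(2πε₀r) = (1.24e-6)/(2π·8.85×10^-12·0.0141) = 1.58×10^6 N/C.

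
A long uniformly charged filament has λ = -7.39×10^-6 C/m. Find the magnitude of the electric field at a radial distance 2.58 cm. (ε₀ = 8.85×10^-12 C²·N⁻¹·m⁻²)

|E| = 5.15e6 N/C

Choose a coaxial cylinder of radius r = 2.58 cm (arbitrary length L) as the Gaussian surface.
Q_enc = λL, so λ_enc = -7.39e-6 C/m.
Gauss's law: E·2πrL = λ_enc L/ε₀.
E = |λ_enc|/(2πε₀r) = (7.39×10^-6)/(2π·8.85×10^-12·0.0258) = 5.15×10^6 N/C.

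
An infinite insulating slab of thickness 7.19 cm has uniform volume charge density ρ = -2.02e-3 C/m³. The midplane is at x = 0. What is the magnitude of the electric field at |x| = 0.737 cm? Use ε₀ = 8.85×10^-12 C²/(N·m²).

E = 1.68e6 N/C

By symmetry E is perpendicular to the slab. A Gaussian pillbox from −0.737 cm to +0.737 cm (face area A) lies entirely within the slab.
Q_enc = ρ·(2x)·A and flux = 2EA, so 2EA = 2ρxA/ε₀ ⇒ E = |ρ|x/ε₀.
E = (2.02×10^-3)(0.00737)/(8.85×10^-12) = 1.68e6 N/C.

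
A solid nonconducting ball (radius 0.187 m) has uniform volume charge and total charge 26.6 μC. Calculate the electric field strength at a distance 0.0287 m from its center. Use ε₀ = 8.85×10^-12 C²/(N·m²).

|E| = 1.05×10^6 N/C

Take a concentric spherical Gaussian surface of radius r = 0.0287 m (r < R).
Only the charge within r is enclosed: Q_enc = Q·(r/R)³ = (26.6 μC)·(0.0287 m/0.187 m)³ = 9.616×10^-8 C.
Since E is radial and uniform over the Gaussian sphere, Φ = E·4πr² = Q_enc/ε₀.
E = |Q_enc|/(4πε₀r²) = (9.616×10^-8)/(4π·8.85×10^-12·(0.0287)²) = 1.05×10^6 N/C.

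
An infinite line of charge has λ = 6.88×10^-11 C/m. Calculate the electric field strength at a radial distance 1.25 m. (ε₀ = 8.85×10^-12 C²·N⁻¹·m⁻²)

|E| = 0.99 N/C

By cylindrical symmetry E is radial; use a coaxial Gaussian cylinder of radius 1.25 m and length L.
Q_enc = λL, so λ_enc = 6.88e-11 C/m.
Applying ∮E·dA = Q_enc/ε₀ with the end caps contributing no flux:
E = |λ_enc|/(2πε₀r) = (6.88e-11)/(2π·8.85×10^-12·1.25) = 0.99 N/C.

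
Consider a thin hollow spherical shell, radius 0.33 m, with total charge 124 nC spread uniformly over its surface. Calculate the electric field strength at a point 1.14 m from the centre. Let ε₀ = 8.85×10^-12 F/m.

|E| ≈ 858 V/m

Use a concentric Gaussian sphere at r = 1.14 m (r > 0.33 m).
The entire shell is enclosed: Q_enc = 1.24×10^-7 C.
Applying ∮E·dA = Q_enc/ε₀ with Φ = E(4πr²):
E = |Q_enc|/(4πε₀r²) = (1.24e-7)/(4π·8.85×10^-12·(1.14)²) = 858 N/C.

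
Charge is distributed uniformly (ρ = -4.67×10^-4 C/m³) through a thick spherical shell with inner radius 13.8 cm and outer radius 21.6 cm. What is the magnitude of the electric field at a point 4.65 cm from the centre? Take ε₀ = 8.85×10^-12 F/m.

E = 0

Use a concentric Gaussian sphere at r = 4.65 cm (r < 13.8 cm, inside the empty cavity).
No charge is enclosed, so by Gauss's law E·4πr² = 0 ⇒ E = 0.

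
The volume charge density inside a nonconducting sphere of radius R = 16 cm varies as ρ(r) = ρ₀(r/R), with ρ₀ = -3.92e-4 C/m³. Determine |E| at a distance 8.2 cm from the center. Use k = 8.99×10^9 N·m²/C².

|E| = 4.65×10^5 V/m

Take a concentric spherical Gaussian surface of radius r = 8.2 cm (r < R).
Integrate the density: Q_enc = 4π ∫₀^r ρ₀(r'/R)^1 r'² dr' = 4πρ₀ r^4/(4·R) = -3.48e-7 C.
Applying ∮E·dA = Q_enc/ε₀ with Φ = E(4πr²):
E = k|Q_enc|/r² = (8.99×10^9)(3.48e-7)/(0.082)² = 4.65×10^5 N/C.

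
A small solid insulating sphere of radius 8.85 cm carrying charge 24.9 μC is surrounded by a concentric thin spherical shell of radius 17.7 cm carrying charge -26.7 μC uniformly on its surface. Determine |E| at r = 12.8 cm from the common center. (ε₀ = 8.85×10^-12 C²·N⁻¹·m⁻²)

1.37×10^7 N/C

Take a concentric spherical Gaussian surface of radius r = 12.8 cm (between the bodies, 8.85 cm < r < 17.7 cm).
Only the inner charge is enclosed; the outer shell contributes nothing inside itself. Q_enc = 24.9 μC = 2.49×10^-5 C.
Applying ∮E·dA = Q_enc/ε₀ with Φ = E(4πr²):
E = |Q_enc|/(4πε₀r²) = (2.49×10^-5)/(4π·8.85×10^-12·(0.128)²) = 1.37×10^7 N/C.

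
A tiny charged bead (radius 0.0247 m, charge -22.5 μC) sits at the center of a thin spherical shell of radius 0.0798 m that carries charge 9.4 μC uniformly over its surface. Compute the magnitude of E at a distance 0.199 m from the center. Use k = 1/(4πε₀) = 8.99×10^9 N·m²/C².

By spherical symmetry E is radial; choose a Gaussian sphere of radius r = 0.199 m (r > 0.0798 m, enclosing both).
Q_enc = (-22.5 μC) + (9.4 μC) = -1.31×10^-5 C.
Since E is radial and uniform over the Gaussian sphere, Φ = E·4πr² = Q_enc/ε₀.
E = k|Q_enc|/r² = (8.99×10^9)(1.31×10^-5)/(0.199)² = 2.97e6 N/C.

E ≈ 2.97e6 N/C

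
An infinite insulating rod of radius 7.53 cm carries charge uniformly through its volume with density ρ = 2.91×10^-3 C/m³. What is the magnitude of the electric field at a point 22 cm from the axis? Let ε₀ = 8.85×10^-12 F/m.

E = 4.24e6 N/C

Take a coaxial cylindrical Gaussian surface of radius r = 22 cm and length L (r > 7.53 cm, full cross-section enclosed).
λ_enc = ρ·πR² = (2.91e-3)π(0.0753)² = 5.184×10^-5 C/m.
By Gauss's law (flux through the curved wall only), E·2πrL = λ_enc L/ε₀.
E = |λ_enc|/(2πε₀r) = (5.184×10^-5)/(2π·8.85×10^-12·0.22) = 4.24×10^6 N/C.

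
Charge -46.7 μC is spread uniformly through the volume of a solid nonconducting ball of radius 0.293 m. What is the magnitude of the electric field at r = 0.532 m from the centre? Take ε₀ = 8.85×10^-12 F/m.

By spherical symmetry E is radial; choose a Gaussian sphere of radius r = 0.532 m (r > R, so the entire charge is enclosed).
Q_enc = -46.7 μC = -4.67×10^-5 C.
By Gauss's law, ∮E·dA = E·4πr² = Q_enc/ε₀.
E = |Q_enc|/(4πε₀r²) = (4.67e-5)/(4π·8.85×10^-12·(0.532)²) = 1.48e6 N/C.

|E| ≈ 1.48e6 N/C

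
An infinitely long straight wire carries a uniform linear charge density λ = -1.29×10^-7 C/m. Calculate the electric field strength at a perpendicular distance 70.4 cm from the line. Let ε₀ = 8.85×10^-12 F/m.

Take a coaxial cylindrical Gaussian surface of radius r = 70.4 cm and length L.
Q_enc = λL, so λ_enc = -1.29×10^-7 C/m.
Applying ∮E·dA = Q_enc/ε₀ with the end caps contributing no flux:
E = |λ_enc|/(2πε₀r) = (1.29×10^-7)/(2π·8.85×10^-12·0.704) = 3.30×10^3 N/C.

E ≈ 3.30×10^3 V/m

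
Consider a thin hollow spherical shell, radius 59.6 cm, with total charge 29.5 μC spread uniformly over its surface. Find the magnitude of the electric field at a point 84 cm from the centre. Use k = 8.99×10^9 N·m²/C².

Use a concentric Gaussian sphere at r = 84 cm (r > 59.6 cm).
The entire shell is enclosed: Q_enc = 2.95e-5 C.
By Gauss's law, ∮E·dA = E·4πr² = Q_enc/ε₀.
E = k|Q_enc|/r² = (8.99×10^9)(2.95×10^-5)/(0.84)² = 3.76×10^5 N/C.

E ≈ 3.76e5 V/m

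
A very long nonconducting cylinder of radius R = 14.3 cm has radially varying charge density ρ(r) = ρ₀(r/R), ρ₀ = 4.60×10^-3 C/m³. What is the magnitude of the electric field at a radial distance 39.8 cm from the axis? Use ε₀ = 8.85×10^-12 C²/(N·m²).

|E| ≈ 8.90e6 N/C

By cylindrical symmetry E is radial; use a coaxial Gaussian cylinder of radius 39.8 cm and length L (r > R, full charge per length enclosed).
λ_enc = 2π ∫₀^R ρ₀(r'/R)^1 r' dr' = 2πρ₀R²/3 = 1.97e-4 C/m.
By Gauss's law (flux through the curved wall only), E·2πrL = λ_enc L/ε₀.
E = |λ_enc|/(2πε₀r) = (1.97×10^-4)/(2π·8.85×10^-12·0.398) = 8.90e6 N/C.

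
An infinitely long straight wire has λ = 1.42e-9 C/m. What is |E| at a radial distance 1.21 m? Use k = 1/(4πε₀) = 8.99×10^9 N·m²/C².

Take a coaxial cylindrical Gaussian surface of radius r = 1.21 m and length L.
Q_enc = λL, so λ_enc = 1.42e-9 C/m.
Gauss's law: E·2πrL = λ_enc L/ε₀.
E = 2k|λ_enc|/r = 2(8.99×10^9)(1.42e-9)/(1.21) = 21.1 N/C.

|E| = 21.1 N/C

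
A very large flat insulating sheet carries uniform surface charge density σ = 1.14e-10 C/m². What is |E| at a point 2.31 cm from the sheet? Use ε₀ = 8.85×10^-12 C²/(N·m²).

E = 6.44 N/C

Choose a cylindrical pillbox piercing the sheet, end faces (area A) parallel to it.
Flux Φ = 2EA and Q_enc = σA, so 2EA = σA/ε₀ ⇒ E = |σ|/(2ε₀), independent of distance.
E = |σ|/(2ε₀) = (1.14×10^-10)/(2·8.85×10^-12) = 6.44 N/C.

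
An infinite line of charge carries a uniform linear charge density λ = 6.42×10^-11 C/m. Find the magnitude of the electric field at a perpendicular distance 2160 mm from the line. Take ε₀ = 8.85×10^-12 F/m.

Take a coaxial cylindrical Gaussian surface of radius r = 2160 mm and length L.
Q_enc = λL, so λ_enc = 6.42×10^-11 C/m.
Since E is radial and uniform over the curved surface, Φ = E·2πrL = Q_enc/ε₀ = λ_enc L/ε₀.
E = |λ_enc|/(2πε₀r) = (6.42×10^-11)/(2π·8.85×10^-12·2.16) = 0.535 N/C.

|E| = 0.535 N/C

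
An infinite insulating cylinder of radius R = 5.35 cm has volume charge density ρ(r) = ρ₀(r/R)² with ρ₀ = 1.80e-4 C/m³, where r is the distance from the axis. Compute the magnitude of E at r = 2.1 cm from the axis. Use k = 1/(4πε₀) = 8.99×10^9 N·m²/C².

By cylindrical symmetry E is radial; use a coaxial Gaussian cylinder of radius 2.1 cm and length L (r < R).
λ_enc = ∫₀^r ρ(r')·2πr' dr' = (2πρ₀/R²)·r^4/4 = 1.921×10^-8 C/m.
Gauss's law: E·2πrL = λ_enc L/ε₀.
E = 2k|λ_enc|/r = 2(8.99×10^9)(1.921e-8)/(0.021) = 1.64×10^4 N/C.

|E| ≈ 1.64e4 N/C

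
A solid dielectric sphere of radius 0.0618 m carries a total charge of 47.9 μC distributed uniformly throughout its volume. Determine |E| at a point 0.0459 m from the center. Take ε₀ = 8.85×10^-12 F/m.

E = 8.38e7 N/C

Use a concentric Gaussian sphere at r = 0.0459 m (r < R).
Only the charge within r is enclosed: Q_enc = Q·(r/R)³ = (47.9 μC)·(0.0459 m/0.0618 m)³ = 1.962×10^-5 C.
Applying ∮E·dA = Q_enc/ε₀ with Φ = E(4πr²):
E = |Q_enc|/(4πε₀r²) = (1.962e-5)/(4π·8.85×10^-12·(0.0459)²) = 8.38×10^7 N/C.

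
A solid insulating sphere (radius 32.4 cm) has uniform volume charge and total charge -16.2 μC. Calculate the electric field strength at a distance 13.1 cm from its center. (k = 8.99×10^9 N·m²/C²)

Use a concentric Gaussian sphere at r = 13.1 cm (r < R).
Only the charge within r is enclosed: Q_enc = Q·(r/R)³ = (-16.2 μC)·(13.1 cm/32.4 cm)³ = -1.071×10^-6 C.
By Gauss's law, ∮E·dA = E·4πr² = Q_enc/ε₀.
E = k|Q_enc|/r² = (8.99×10^9)(1.071e-6)/(0.131)² = 5.61×10^5 N/C.

E = 5.61×10^5 V/m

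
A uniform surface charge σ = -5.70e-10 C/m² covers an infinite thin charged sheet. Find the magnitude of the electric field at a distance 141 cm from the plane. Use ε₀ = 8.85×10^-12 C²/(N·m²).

The symmetry is planar: E is normal to the sheet and the same magnitude on both sides. Take a pillbox straddling the sheet with end-cap area A.
Only the two end caps contribute flux: Φ = 2EA. With Q_enc = σA, Gauss's law gives E = |σ|/(2ε₀).
E = |σ|/(2ε₀) = (5.70×10^-10)/(2·8.85×10^-12) = 32.2 N/C.

32.2 N/C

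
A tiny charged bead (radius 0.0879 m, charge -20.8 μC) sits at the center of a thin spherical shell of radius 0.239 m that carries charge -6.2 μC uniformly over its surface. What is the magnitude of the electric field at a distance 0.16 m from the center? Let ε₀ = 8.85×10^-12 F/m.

Symmetry ⇒ E = E(r) r̂. Gaussian sphere of radius r = 0.16 m (between the bodies, 0.0879 m < r < 0.239 m).
Only the inner charge is enclosed; the outer shell contributes nothing inside itself. Q_enc = -20.8 μC = -2.08×10^-5 C.
Gauss's law: E·4πr² = Q_enc/ε₀.
E = |Q_enc|/(4πε₀r²) = (2.08×10^-5)/(4π·8.85×10^-12·(0.16)²) = 7.31×10^6 N/C.

E = 7.31e6 N/C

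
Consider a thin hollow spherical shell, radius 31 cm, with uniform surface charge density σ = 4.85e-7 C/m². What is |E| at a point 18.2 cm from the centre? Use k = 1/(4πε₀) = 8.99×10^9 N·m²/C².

Symmetry ⇒ E = E(r) r̂. Gaussian sphere of radius r = 18.2 cm (inside the shell, r < 31 cm).
All the charge is outside the Gaussian surface: Q_enc = 0, hence E = 0 everywhere inside the shell.

E = 0 (no enclosed charge)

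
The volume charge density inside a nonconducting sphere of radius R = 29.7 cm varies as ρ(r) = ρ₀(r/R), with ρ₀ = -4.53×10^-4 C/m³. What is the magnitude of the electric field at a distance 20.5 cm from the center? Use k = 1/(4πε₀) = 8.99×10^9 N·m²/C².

Symmetry ⇒ E = E(r) r̂. Gaussian sphere of radius r = 20.5 cm (r < R).
Integrate the density: Q_enc = 4π ∫₀^r ρ₀(r'/R)^1 r'² dr' = 4πρ₀ r^4/(4·R) = -8.463×10^-6 C.
By Gauss's law, ∮E·dA = E·4πr² = Q_enc/ε₀.
E = k|Q_enc|/r² = (8.99×10^9)(8.463×10^-6)/(0.205)² = 1.81×10^6 N/C.

1.81×10^6 V/m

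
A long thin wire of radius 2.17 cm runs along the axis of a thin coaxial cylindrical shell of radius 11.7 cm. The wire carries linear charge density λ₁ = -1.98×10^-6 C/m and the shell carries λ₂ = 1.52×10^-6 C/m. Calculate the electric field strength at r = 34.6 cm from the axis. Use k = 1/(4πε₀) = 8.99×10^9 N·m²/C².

E ≈ 2.39×10^4 V/m

By cylindrical symmetry E is radial; use a coaxial Gaussian cylinder of radius 34.6 cm and length L (r > 11.7 cm, enclosing both).
λ_enc = λ₁ + λ₂ = (-1.98×10^-6) + (1.52×10^-6) = -4.60×10^-7 C/m.
Gauss's law: E·2πrL = λ_enc L/ε₀.
E = 2k|λ_enc|/r = 2(8.99×10^9)(4.60e-7)/(0.346) = 2.39×10^4 N/C.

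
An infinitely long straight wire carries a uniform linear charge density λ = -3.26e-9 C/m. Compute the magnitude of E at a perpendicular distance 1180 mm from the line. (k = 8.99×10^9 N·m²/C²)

Choose a coaxial cylinder of radius r = 1180 mm (arbitrary length L) as the Gaussian surface.
Q_enc = λL, so λ_enc = -3.26×10^-9 C/m.
Applying ∮E·dA = Q_enc/ε₀ with the end caps contributing no flux:
E = 2k|λ_enc|/r = 2(8.99×10^9)(3.26e-9)/(1.18) = 49.7 N/C.

49.7 V/m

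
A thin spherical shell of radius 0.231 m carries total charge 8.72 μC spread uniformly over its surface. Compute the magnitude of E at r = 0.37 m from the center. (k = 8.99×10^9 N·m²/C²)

Use a concentric Gaussian sphere at r = 0.37 m (r > 0.231 m).
The entire shell is enclosed: Q_enc = 8.72×10^-6 C.
Gauss's law: E·4πr² = Q_enc/ε₀.
E = k|Q_enc|/r² = (8.99×10^9)(8.72×10^-6)/(0.37)² = 5.73×10^5 N/C.

|E| ≈ 5.73×10^5 N/C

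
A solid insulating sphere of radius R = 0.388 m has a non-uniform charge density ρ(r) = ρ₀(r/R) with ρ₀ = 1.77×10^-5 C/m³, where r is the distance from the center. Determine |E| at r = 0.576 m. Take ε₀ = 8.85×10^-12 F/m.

By spherical symmetry E is radial; choose a Gaussian sphere of radius r = 0.576 m (r > R, all charge enclosed).
Q_enc = 4π ∫₀^R ρ₀(r'/R)^1 r'² dr' = 4πρ₀R³/4 = 3.248e-6 C.
Applying ∮E·dA = Q_enc/ε₀ with Φ = E(4πr²):
E = |Q_enc|/(4πε₀r²) = (3.248×10^-6)/(4π·8.85×10^-12·(0.576)²) = 8.80e4 N/C.

8.80×10^4 V/m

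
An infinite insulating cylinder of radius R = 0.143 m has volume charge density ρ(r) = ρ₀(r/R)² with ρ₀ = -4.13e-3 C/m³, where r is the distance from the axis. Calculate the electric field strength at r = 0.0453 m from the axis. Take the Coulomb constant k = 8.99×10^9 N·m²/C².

Choose a coaxial cylinder of radius r = 0.0453 m (arbitrary length L) as the Gaussian surface (r < R).
λ_enc = ∫₀^r ρ(r')·2πr' dr' = (2πρ₀/R²)·r^4/4 = -1.336×10^-6 C/m.
Gauss's law: E·2πrL = λ_enc L/ε₀.
E = 2k|λ_enc|/r = 2(8.99×10^9)(1.336e-6)/(0.0453) = 5.30×10^5 N/C.

|E| ≈ 5.30e5 N/C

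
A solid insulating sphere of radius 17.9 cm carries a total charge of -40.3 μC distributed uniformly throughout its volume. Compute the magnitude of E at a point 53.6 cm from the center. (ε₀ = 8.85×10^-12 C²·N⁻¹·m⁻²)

By spherical symmetry E is radial; choose a Gaussian sphere of radius r = 53.6 cm (r > R, so the entire charge is enclosed).
Q_enc = -40.3 μC = -4.03e-5 C.
Gauss's law: E·4πr² = Q_enc/ε₀.
E = |Q_enc|/(4πε₀r²) = (4.03e-5)/(4π·8.85×10^-12·(0.536)²) = 1.26×10^6 N/C.

E ≈ 1.26e6 N/C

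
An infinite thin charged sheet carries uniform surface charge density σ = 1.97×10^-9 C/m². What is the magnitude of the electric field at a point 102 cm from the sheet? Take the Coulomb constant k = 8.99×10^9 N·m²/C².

The symmetry is planar: E is normal to the sheet and the same magnitude on both sides. Take a pillbox straddling the sheet with end-cap area A.
Flux Φ = 2EA and Q_enc = σA, so 2EA = σA/ε₀ ⇒ E = |σ|/(2ε₀), independent of distance.
E = 2πk|σ| = 2π(8.99×10^9)(1.97×10^-9) = 111 N/C.

|E| = 111 N/C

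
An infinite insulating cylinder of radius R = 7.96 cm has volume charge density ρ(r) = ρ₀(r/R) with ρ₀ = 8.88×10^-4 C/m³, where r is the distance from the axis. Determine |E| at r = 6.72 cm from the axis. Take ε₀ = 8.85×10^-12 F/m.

|E| = 1.90e6 V/m

Coaxial Gaussian cylinder, radius r = 6.72 cm, length L (r < R).
λ_enc = ∫₀^r ρ(r')·2πr' dr' = (2πρ₀/R)·r^3/3 = 7.09×10^-6 C/m.
By Gauss's law (flux through the curved wall only), E·2πrL = λ_enc L/ε₀.
E = |λ_enc|/(2πε₀r) = (7.09×10^-6)/(2π·8.85×10^-12·0.0672) = 1.90×10^6 N/C.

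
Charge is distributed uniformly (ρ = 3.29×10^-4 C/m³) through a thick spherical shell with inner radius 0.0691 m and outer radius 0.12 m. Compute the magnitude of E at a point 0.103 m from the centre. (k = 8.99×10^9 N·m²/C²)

E ≈ 8.91×10^5 N/C

Use a concentric Gaussian sphere at r = 0.103 m (within the shell material, 0.0691 m < r < 0.12 m).
Enclosed charge is the volume from a to r: Q_enc = (4π/3)ρ(r³ − a³) = 1.051×10^-6 C.
By Gauss's law, ∮E·dA = E·4πr² = Q_enc/ε₀.
E = k|Q_enc|/r² = (8.99×10^9)(1.051×10^-6)/(0.103)² = 8.91×10^5 N/C.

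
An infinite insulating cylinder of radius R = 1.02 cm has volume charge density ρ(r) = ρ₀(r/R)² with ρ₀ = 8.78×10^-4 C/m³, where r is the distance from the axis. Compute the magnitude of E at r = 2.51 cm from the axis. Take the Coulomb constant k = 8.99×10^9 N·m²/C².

|E| = 1.03×10^5 N/C

Coaxial Gaussian cylinder, radius r = 2.51 cm, length L (r > R, full charge per length enclosed).
λ_enc = 2π ∫₀^R ρ₀(r'/R)^2 r' dr' = 2πρ₀R²/4 = 1.435e-7 C/m.
Since E is radial and uniform over the curved surface, Φ = E·2πrL = Q_enc/ε₀ = λ_enc L/ε₀.
E = 2k|λ_enc|/r = 2(8.99×10^9)(1.435e-7)/(0.0251) = 1.03e5 N/C.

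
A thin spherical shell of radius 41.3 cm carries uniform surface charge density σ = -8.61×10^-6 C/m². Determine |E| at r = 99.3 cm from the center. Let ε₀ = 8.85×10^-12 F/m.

1.68e5 V/m

By spherical symmetry E is radial; choose a Gaussian sphere of radius r = 99.3 cm (r > 41.3 cm).
The entire shell is enclosed: Q_enc = σ·4πR² = (-8.61×10^-6)·4π·(0.413)² = -1.845×10^-5 C.
Since E is radial and uniform over the Gaussian sphere, Φ = E·4πr² = Q_enc/ε₀.
E = |Q_enc|/(4πε₀r²) = (1.845e-5)/(4π·8.85×10^-12·(0.993)²) = 1.68×10^5 N/C.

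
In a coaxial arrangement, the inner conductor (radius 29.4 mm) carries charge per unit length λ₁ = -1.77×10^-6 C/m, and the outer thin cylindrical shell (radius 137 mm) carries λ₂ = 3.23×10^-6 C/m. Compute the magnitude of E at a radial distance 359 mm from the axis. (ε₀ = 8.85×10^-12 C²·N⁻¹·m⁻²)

|E| ≈ 7.31×10^4 V/m

Take a coaxial cylindrical Gaussian surface of radius r = 359 mm and length L (r > 137 mm, enclosing both).
λ_enc = λ₁ + λ₂ = (-1.77e-6) + (3.23×10^-6) = 1.46×10^-6 C/m.
By Gauss's law (flux through the curved wall only), E·2πrL = λ_enc L/ε₀.
E = |λ_enc|/(2πε₀r) = (1.46×10^-6)/(2π·8.85×10^-12·0.359) = 7.31×10^4 N/C.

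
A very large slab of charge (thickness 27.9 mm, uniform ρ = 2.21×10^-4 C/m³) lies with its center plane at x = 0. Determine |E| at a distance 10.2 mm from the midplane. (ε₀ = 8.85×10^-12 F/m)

By symmetry E is perpendicular to the slab. A Gaussian pillbox from −10.2 mm to +10.2 mm (face area A) lies entirely within the slab.
Q_enc = ρ·(2x)·A and flux = 2EA, so 2EA = 2ρxA/ε₀ ⇒ E = |ρ|x/ε₀.
E = (2.21×10^-4)(0.0102)/(8.85×10^-12) = 2.55×10^5 N/C.

E = 2.55×10^5 V/m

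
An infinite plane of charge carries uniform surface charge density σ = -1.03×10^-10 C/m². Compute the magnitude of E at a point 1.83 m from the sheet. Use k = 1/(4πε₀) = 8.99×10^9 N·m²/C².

By planar symmetry E is perpendicular to the sheet and uniform; use a Gaussian pillbox with flat faces of area A on each side of the sheet.
Flux Φ = 2EA and Q_enc = σA, so 2EA = σA/ε₀ ⇒ E = |σ|/(2ε₀), independent of distance.
E = 2πk|σ| = 2π(8.99×10^9)(1.03×10^-10) = 5.82 N/C.

E = 5.82 N/C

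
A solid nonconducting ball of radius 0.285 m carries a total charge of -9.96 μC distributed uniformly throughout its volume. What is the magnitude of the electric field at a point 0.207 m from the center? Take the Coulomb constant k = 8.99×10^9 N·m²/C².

|E| ≈ 8.01×10^5 N/C

Use a concentric Gaussian sphere at r = 0.207 m (r < R).
For a uniform sphere the enclosed fraction is (r/R)³, so Q_enc = (-9.96 μC)(0.207/0.285)³ = -3.816×10^-6 C.
By Gauss's law, ∮E·dA = E·4πr² = Q_enc/ε₀.
E = k|Q_enc|/r² = (8.99×10^9)(3.816×10^-6)/(0.207)² = 8.01×10^5 N/C.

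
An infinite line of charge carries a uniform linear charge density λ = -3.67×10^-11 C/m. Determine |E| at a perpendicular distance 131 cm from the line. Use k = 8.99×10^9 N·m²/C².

Coaxial Gaussian cylinder, radius r = 131 cm, length L.
Q_enc = λL, so λ_enc = -3.67e-11 C/m.
Since E is radial and uniform over the curved surface, Φ = E·2πrL = Q_enc/ε₀ = λ_enc L/ε₀.
E = 2k|λ_enc|/r = 2(8.99×10^9)(3.67e-11)/(1.31) = 0.504 N/C.

0.504 N/C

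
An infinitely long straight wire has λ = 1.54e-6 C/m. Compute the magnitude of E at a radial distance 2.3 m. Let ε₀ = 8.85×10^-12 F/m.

|E| ≈ 1.20×10^4 V/m

By cylindrical symmetry E is radial; use a coaxial Gaussian cylinder of radius 2.3 m and length L.
Q_enc = λL, so λ_enc = 1.54×10^-6 C/m.
Applying ∮E·dA = Q_enc/ε₀ with the end caps contributing no flux:
E = |λ_enc|/(2πε₀r) = (1.54e-6)/(2π·8.85×10^-12·2.3) = 1.20×10^4 N/C.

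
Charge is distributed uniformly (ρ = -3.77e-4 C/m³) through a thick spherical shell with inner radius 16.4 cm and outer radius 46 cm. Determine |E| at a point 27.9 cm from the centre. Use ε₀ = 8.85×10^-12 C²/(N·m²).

Symmetry ⇒ E = E(r) r̂. Gaussian sphere of radius r = 27.9 cm (within the shell material, 16.4 cm < r < 46 cm).
Only the shell between 16.4 cm and r is enclosed: Q_enc = ρ·(4π/3)(r³ − a³) = (-3.77e-4)·(4π/3)·((0.279)³ − (0.164)³) = -2.733×10^-5 C.
Since E is radial and uniform over the Gaussian sphere, Φ = E·4πr² = Q_enc/ε₀.
E = |Q_enc|/(4πε₀r²) = (2.733×10^-5)/(4π·8.85×10^-12·(0.279)²) = 3.16×10^6 N/C.

E = 3.16×10^6 V/m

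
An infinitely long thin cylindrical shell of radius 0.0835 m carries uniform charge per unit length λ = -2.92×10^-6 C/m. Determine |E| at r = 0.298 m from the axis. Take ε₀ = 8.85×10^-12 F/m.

1.76e5 N/C

Take a coaxial cylindrical Gaussian surface of radius r = 0.298 m and length L (r > 0.0835 m).
The full line charge is enclosed: λ_enc = -2.92e-6 C/m.
Since E is radial and uniform over the curved surface, Φ = E·2πrL = Q_enc/ε₀ = λ_enc L/ε₀.
E = |λ_enc|/(2πε₀r) = (2.92×10^-6)/(2π·8.85×10^-12·0.298) = 1.76×10^5 N/C.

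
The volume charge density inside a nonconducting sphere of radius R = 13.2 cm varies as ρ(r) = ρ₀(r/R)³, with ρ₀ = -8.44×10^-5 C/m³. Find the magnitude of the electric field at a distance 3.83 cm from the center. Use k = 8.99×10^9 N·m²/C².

Use a concentric Gaussian sphere at r = 3.83 cm (r < R).
Q_enc = ∫₀^r ρ(r')·4πr'² dr' = (4πρ₀/R³) ∫₀^r r'^5 dr' = 4πρ₀ r^6/(6·R³) = -2.426×10^-10 C.
Applying ∮E·dA = Q_enc/ε₀ with Φ = E(4πr²):
E = k|Q_enc|/r² = (8.99×10^9)(2.426×10^-10)/(0.0383)² = 1.49e3 N/C.

|E| = 1.49e3 N/C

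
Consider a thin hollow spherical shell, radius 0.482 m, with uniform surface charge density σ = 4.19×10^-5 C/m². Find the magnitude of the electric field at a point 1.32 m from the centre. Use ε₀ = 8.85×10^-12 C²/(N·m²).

Use a concentric Gaussian sphere at r = 1.32 m (r > 0.482 m).
The entire shell is enclosed: Q_enc = σ·4πR² = (4.19×10^-5)·4π·(0.482)² = 1.223×10^-4 C.
Gauss's law: E·4πr² = Q_enc/ε₀.
E = |Q_enc|/(4πε₀r²) = (1.223×10^-4)/(4π·8.85×10^-12·(1.32)²) = 6.31×10^5 N/C.

|E| ≈ 6.31×10^5 N/C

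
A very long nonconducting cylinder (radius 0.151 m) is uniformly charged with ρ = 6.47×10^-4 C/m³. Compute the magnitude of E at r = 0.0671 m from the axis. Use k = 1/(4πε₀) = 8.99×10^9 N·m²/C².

|E| ≈ 2.45×10^6 V/m

Choose a coaxial cylinder of radius r = 0.0671 m (arbitrary length L) as the Gaussian surface (r < R).
Enclosed charge per unit length: λ_enc = ρ·πr² = (6.47×10^-4)π(0.0671)² = 9.152×10^-6 C/m.
Since E is radial and uniform over the curved surface, Φ = E·2πrL = Q_enc/ε₀ = λ_enc L/ε₀.
E = 2k|λ_enc|/r = 2(8.99×10^9)(9.152e-6)/(0.0671) = 2.45×10^6 N/C.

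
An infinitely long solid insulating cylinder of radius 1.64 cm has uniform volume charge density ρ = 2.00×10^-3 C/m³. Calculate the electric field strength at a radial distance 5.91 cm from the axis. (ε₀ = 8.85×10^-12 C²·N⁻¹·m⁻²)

E ≈ 5.14×10^5 N/C

Choose a coaxial cylinder of radius r = 5.91 cm (arbitrary length L) as the Gaussian surface (r > 1.64 cm, full cross-section enclosed).
λ_enc = ρ·πR² = (2.00e-3)π(0.0164)² = 1.69×10^-6 C/m.
Gauss's law: E·2πrL = λ_enc L/ε₀.
E = |λ_enc|/(2πε₀r) = (1.69×10^-6)/(2π·8.85×10^-12·0.0591) = 5.14×10^5 N/C.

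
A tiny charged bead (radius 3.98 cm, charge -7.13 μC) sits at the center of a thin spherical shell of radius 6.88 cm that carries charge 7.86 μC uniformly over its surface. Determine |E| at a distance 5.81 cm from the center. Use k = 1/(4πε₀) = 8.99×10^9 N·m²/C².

1.90×10^7 N/C

Use a concentric Gaussian sphere at r = 5.81 cm (between the bodies, 3.98 cm < r < 6.88 cm).
Only the inner charge is enclosed; the outer shell contributes nothing inside itself. Q_enc = -7.13 μC = -7.13×10^-6 C.
Gauss's law: E·4πr² = Q_enc/ε₀.
E = k|Q_enc|/r² = (8.99×10^9)(7.13×10^-6)/(0.0581)² = 1.90×10^7 N/C.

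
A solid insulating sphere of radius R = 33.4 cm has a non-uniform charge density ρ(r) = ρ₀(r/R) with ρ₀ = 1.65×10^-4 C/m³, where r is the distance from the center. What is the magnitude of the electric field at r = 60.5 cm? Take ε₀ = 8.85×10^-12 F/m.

4.74×10^5 N/C

Take a concentric spherical Gaussian surface of radius r = 60.5 cm (r > R, all charge enclosed).
Q_enc = 4π ∫₀^R ρ₀(r'/R)^1 r'² dr' = 4πρ₀R³/4 = 1.931e-5 C.
Gauss's law: E·4πr² = Q_enc/ε₀.
E = |Q_enc|/(4πε₀r²) = (1.931×10^-5)/(4π·8.85×10^-12·(0.605)²) = 4.74e5 N/C.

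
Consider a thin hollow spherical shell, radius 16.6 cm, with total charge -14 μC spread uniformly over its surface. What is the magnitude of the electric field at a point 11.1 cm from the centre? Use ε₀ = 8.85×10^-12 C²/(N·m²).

Symmetry ⇒ E = E(r) r̂. Gaussian sphere of radius r = 11.1 cm (inside the shell, r < 16.6 cm).
All the charge is outside the Gaussian surface: Q_enc = 0, hence E = 0 everywhere inside the shell.

|E| = 0 N/C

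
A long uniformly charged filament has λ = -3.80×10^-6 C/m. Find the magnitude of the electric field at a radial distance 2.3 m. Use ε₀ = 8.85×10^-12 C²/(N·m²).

E = 2.97×10^4 N/C

Coaxial Gaussian cylinder, radius r = 2.3 m, length L.
Q_enc = λL, so λ_enc = -3.80×10^-6 C/m.
Since E is radial and uniform over the curved surface, Φ = E·2πrL = Q_enc/ε₀ = λ_enc L/ε₀.
E = |λ_enc|/(2πε₀r) = (3.80e-6)/(2π·8.85×10^-12·2.3) = 2.97×10^4 N/C.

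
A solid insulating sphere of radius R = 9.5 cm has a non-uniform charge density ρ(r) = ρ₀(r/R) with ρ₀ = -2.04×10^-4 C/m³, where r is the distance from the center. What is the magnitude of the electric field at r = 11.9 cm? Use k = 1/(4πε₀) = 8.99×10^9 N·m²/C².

Take a concentric spherical Gaussian surface of radius r = 11.9 cm (r > R, all charge enclosed).
Q_enc = 4π ∫₀^R ρ₀(r'/R)^1 r'² dr' = 4πρ₀R³/4 = -5.495×10^-7 C.
Since E is radial and uniform over the Gaussian sphere, Φ = E·4πr² = Q_enc/ε₀.
E = k|Q_enc|/r² = (8.99×10^9)(5.495×10^-7)/(0.119)² = 3.49×10^5 N/C.

E ≈ 3.49×10^5 N/C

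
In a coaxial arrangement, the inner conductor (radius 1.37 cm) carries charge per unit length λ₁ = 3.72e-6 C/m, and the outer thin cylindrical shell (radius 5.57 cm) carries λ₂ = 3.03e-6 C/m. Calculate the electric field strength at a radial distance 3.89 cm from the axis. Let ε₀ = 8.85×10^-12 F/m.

By cylindrical symmetry E is radial; use a coaxial Gaussian cylinder of radius 3.89 cm and length L (between the conductors, 1.37 cm < r < 5.57 cm).
The shell at 5.57 cm lies outside the Gaussian surface, so λ_enc = λ₁ = 3.72e-6 C/m.
Since E is radial and uniform over the curved surface, Φ = E·2πrL = Q_enc/ε₀ = λ_enc L/ε₀.
E = |λ_enc|/(2πε₀r) = (3.72e-6)/(2π·8.85×10^-12·0.0389) = 1.72×10^6 N/C.

1.72e6 N/C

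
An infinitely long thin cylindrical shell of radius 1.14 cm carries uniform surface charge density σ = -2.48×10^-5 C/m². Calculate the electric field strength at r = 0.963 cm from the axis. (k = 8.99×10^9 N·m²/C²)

E = 0

By cylindrical symmetry E is radial; use a coaxial Gaussian cylinder of radius 0.963 cm and length L (r < 1.14 cm, inside the shell).
No charge is enclosed, so Gauss's law gives E·2πrL = 0 ⇒ E = 0.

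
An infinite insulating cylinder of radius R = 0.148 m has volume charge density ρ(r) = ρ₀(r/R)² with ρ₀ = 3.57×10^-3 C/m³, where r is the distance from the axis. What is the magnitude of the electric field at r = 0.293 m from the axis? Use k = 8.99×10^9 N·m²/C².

|E| ≈ 7.54×10^6 N/C

Coaxial Gaussian cylinder, radius r = 0.293 m, length L (r > R, full charge per length enclosed).
λ_enc = 2π ∫₀^R ρ₀(r'/R)^2 r' dr' = 2πρ₀R²/4 = 1.228e-4 C/m.
Gauss's law: E·2πrL = λ_enc L/ε₀.
E = 2k|λ_enc|/r = 2(8.99×10^9)(1.228×10^-4)/(0.293) = 7.54×10^6 N/C.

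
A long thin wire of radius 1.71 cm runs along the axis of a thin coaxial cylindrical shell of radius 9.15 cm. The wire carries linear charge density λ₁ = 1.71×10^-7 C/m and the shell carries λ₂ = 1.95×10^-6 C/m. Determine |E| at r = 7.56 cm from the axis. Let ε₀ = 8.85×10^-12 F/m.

Take a coaxial cylindrical Gaussian surface of radius r = 7.56 cm and length L (between the conductors, 1.71 cm < r < 9.15 cm).
The shell at 9.15 cm lies outside the Gaussian surface, so λ_enc = λ₁ = 1.71×10^-7 C/m.
Applying ∮E·dA = Q_enc/ε₀ with the end caps contributing no flux:
E = |λ_enc|/(2πε₀r) = (1.71×10^-7)/(2π·8.85×10^-12·0.0756) = 4.07e4 N/C.

|E| = 4.07×10^4 N/C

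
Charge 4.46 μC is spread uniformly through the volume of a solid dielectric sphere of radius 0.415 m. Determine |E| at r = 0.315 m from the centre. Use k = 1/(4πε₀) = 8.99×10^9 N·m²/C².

By spherical symmetry E is radial; choose a Gaussian sphere of radius r = 0.315 m (r < R).
For a uniform sphere the enclosed fraction is (r/R)³, so Q_enc = (4.46 μC)(0.315/0.415)³ = 1.95e-6 C.
Applying ∮E·dA = Q_enc/ε₀ with Φ = E(4πr²):
E = k|Q_enc|/r² = (8.99×10^9)(1.95e-6)/(0.315)² = 1.77×10^5 N/C.

E ≈ 1.77e5 N/C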